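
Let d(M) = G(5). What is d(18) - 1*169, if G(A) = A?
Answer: -164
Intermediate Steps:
d(M) = 5
d(18) - 1*169 = 5 - 1*169 = 5 - 169 = -164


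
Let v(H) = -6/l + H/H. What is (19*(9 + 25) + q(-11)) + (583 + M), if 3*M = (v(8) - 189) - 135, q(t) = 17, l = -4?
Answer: 6833/6 ≈ 1138.8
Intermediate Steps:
v(H) = 5/2 (v(H) = -6/(-4) + H/H = -6*(-1/4) + 1 = 3/2 + 1 = 5/2)
M = -643/6 (M = ((5/2 - 189) - 135)/3 = (-373/2 - 135)/3 = (1/3)*(-643/2) = -643/6 ≈ -107.17)
(19*(9 + 25) + q(-11)) + (583 + M) = (19*(9 + 25) + 17) + (583 - 643/6) = (19*34 + 17) + 2855/6 = (646 + 17) + 2855/6 = 663 + 2855/6 = 6833/6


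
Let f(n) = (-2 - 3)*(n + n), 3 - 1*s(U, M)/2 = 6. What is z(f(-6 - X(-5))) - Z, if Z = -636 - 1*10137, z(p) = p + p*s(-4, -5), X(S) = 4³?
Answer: 7273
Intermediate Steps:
X(S) = 64
s(U, M) = -6 (s(U, M) = 6 - 2*6 = 6 - 12 = -6)
f(n) = -10*n
z(p) = -5*p (z(p) = p + p*(-6) = p - 6*p = -5*p)
Z = -10773 (Z = -636 - 10137 = -10773)
z(f(-6 - X(-5))) - Z = -(-50)*(-6 - 1*64) - 1*(-10773) = -(-50)*(-6 - 64) + 10773 = -(-50)*(-70) + 10773 = -5*700 + 10773 = -3500 + 10773 = 7273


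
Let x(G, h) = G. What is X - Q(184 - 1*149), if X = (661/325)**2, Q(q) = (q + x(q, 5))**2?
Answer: -517125579/105625 ≈ -4895.9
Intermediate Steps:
Q(q) = 4*q**2 (Q(q) = (q + q)**2 = (2*q)**2 = 4*q**2)
X = 436921/105625 (X = (661*(1/325))**2 = (661/325)**2 = 436921/105625 ≈ 4.1365)
X - Q(184 - 1*149) = 436921/105625 - 4*(184 - 1*149)**2 = 436921/105625 - 4*(184 - 149)**2 = 436921/105625 - 4*35**2 = 436921/105625 - 4*1225 = 436921/105625 - 1*4900 = 436921/105625 - 4900 = -517125579/105625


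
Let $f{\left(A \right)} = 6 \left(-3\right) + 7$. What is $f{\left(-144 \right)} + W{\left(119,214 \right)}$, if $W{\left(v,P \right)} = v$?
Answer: $108$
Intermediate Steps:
$f{\left(A \right)} = -11$ ($f{\left(A \right)} = -18 + 7 = -11$)
$f{\left(-144 \right)} + W{\left(119,214 \right)} = -11 + 119 = 108$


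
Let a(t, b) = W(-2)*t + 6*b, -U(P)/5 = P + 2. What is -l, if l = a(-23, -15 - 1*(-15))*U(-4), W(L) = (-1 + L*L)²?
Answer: 2070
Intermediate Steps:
U(P) = -10 - 5*P (U(P) = -5*(P + 2) = -5*(2 + P) = -10 - 5*P)
W(L) = (-1 + L²)²
a(t, b) = 6*b + 9*t (a(t, b) = (-1 + (-2)²)²*t + 6*b = (-1 + 4)²*t + 6*b = 3²*t + 6*b = 9*t + 6*b = 6*b + 9*t)
l = -2070 (l = (6*(-15 - 1*(-15)) + 9*(-23))*(-10 - 5*(-4)) = (6*(-15 + 15) - 207)*(-10 + 20) = (6*0 - 207)*10 = (0 - 207)*10 = -207*10 = -2070)
-l = -1*(-2070) = 2070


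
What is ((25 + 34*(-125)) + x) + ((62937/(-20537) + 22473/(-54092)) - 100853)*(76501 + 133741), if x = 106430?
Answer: -11777720387803111947/555443702 ≈ -2.1204e+10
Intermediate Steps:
((25 + 34*(-125)) + x) + ((62937/(-20537) + 22473/(-54092)) - 100853)*(76501 + 133741) = ((25 + 34*(-125)) + 106430) + ((62937/(-20537) + 22473/(-54092)) - 100853)*(76501 + 133741) = ((25 - 4250) + 106430) + ((62937*(-1/20537) + 22473*(-1/54092)) - 100853)*210242 = (-4225 + 106430) + ((-62937/20537 - 22473/54092) - 100853)*210242 = 102205 + (-3865916205/1110887404 - 100853)*210242 = 102205 - 112040193271817/1110887404*210242 = 102205 - 11777777156926674857/555443702 = -11777720387803111947/555443702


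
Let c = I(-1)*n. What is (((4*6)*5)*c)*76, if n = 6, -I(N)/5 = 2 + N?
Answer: -273600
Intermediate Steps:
I(N) = -10 - 5*N (I(N) = -5*(2 + N) = -10 - 5*N)
c = -30 (c = (-10 - 5*(-1))*6 = (-10 + 5)*6 = -5*6 = -30)
(((4*6)*5)*c)*76 = (((4*6)*5)*(-30))*76 = ((24*5)*(-30))*76 = (120*(-30))*76 = -3600*76 = -273600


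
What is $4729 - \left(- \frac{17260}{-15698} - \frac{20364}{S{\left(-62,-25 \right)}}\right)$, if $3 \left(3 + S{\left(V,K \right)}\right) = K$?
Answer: $\frac{391102393}{133433} \approx 2931.1$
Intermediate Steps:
$S{\left(V,K \right)} = -3 + \frac{K}{3}$
$4729 - \left(- \frac{17260}{-15698} - \frac{20364}{S{\left(-62,-25 \right)}}\right) = 4729 - \left(- \frac{17260}{-15698} - \frac{20364}{-3 + \frac{1}{3} \left(-25\right)}\right) = 4729 - \left(\left(-17260\right) \left(- \frac{1}{15698}\right) - \frac{20364}{-3 - \frac{25}{3}}\right) = 4729 - \left(\frac{8630}{7849} - \frac{20364}{- \frac{34}{3}}\right) = 4729 - \left(\frac{8630}{7849} - - \frac{30546}{17}\right) = 4729 - \left(\frac{8630}{7849} + \frac{30546}{17}\right) = 4729 - \frac{239902264}{133433} = \frac{391102393}{133433}$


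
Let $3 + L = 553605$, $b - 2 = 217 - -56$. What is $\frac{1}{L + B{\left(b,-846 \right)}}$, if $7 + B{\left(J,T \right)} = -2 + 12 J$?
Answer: $\frac{1}{556893} \approx 1.7957 \cdot 10^{-6}$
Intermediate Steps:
$b = 275$ ($b = 2 + \left(217 - -56\right) = 2 + \left(217 + 56\right) = 2 + 273 = 275$)
$B{\left(J,T \right)} = -9 + 12 J$ ($B{\left(J,T \right)} = -7 + \left(-2 + 12 J\right) = -9 + 12 J$)
$L = 553602$ ($L = -3 + 553605 = 553602$)
$\frac{1}{L + B{\left(b,-846 \right)}} = \frac{1}{553602 + \left(-9 + 12 \cdot 275\right)} = \frac{1}{553602 + \left(-9 + 3300\right)} = \frac{1}{553602 + 3291} = \frac{1}{556893}$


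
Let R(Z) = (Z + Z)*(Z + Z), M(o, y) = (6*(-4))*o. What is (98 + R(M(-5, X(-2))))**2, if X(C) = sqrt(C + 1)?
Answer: 3329059204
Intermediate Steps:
X(C) = sqrt(1 + C)
M(o, y) = -24*o
R(Z) = 4*Z**2 (R(Z) = (2*Z)*(2*Z) = 4*Z**2)
(98 + R(M(-5, X(-2))))**2 = (98 + 4*(-24*(-5))**2)**2 = (98 + 4*120**2)**2 = (98 + 4*14400)**2 = (98 + 57600)**2 = 57698**2 = 3329059204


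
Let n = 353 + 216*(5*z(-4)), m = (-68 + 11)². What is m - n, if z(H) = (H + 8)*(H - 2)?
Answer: 28816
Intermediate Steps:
z(H) = (-2 + H)*(8 + H) (z(H) = (8 + H)*(-2 + H) = (-2 + H)*(8 + H))
m = 3249 (m = (-57)² = 3249)
n = -25567 (n = 353 + 216*(5*(-16 + (-4)² + 6*(-4))) = 353 + 216*(5*(-16 + 16 - 24)) = 353 + 216*(5*(-24)) = 353 + 216*(-120) = 353 - 25920 = -25567)
m - n = 3249 - 1*(-25567) = 3249 + 25567 = 28816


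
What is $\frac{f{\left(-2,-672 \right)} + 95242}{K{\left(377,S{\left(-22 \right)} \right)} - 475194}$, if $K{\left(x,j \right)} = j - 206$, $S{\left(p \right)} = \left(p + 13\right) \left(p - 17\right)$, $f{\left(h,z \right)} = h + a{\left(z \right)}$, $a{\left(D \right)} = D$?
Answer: $- \frac{94568}{475049} \approx -0.19907$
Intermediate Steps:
$f{\left(h,z \right)} = h + z$
$S{\left(p \right)} = \left(-17 + p\right) \left(13 + p\right)$ ($S{\left(p \right)} = \left(13 + p\right) \left(-17 + p\right) = \left(-17 + p\right) \left(13 + p\right)$)
$K{\left(x,j \right)} = -206 + j$
$\frac{f{\left(-2,-672 \right)} + 95242}{K{\left(377,S{\left(-22 \right)} \right)} - 475194} = \frac{\left(-2 - 672\right) + 95242}{\left(-206 - \left(133 - 484\right)\right) - 475194} = \frac{-674 + 95242}{\left(-206 + \left(-221 + 484 + 88\right)\right) - 475194} = \frac{94568}{\left(-206 + 351\right) - 475194} = \frac{94568}{145 - 475194} = \frac{94568}{-475049} = 94568 \left(- \frac{1}{475049}\right) = - \frac{94568}{475049}$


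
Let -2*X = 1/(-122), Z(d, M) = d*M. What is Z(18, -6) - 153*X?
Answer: -26505/244 ≈ -108.63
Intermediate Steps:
Z(d, M) = M*d
X = 1/244 (X = -1/2/(-122) = -1/2*(-1/122) = 1/244 ≈ 0.0040984)
Z(18, -6) - 153*X = -6*18 - 153*1/244 = -108 - 153/244 = -26505/244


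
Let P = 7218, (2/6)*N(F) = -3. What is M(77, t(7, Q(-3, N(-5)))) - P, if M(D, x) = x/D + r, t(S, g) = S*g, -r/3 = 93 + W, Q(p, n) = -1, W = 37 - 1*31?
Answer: -82666/11 ≈ -7515.1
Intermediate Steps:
W = 6 (W = 37 - 31 = 6)
N(F) = -9 (N(F) = 3*(-3) = -9)
r = -297 (r = -3*(93 + 6) = -3*99 = -297)
M(D, x) = -297 + x/D (M(D, x) = x/D - 297 = -297 + x/D)
M(77, t(7, Q(-3, N(-5)))) - P = (-297 + (7*(-1))/77) - 1*7218 = (-297 - 7*1/77) - 7218 = (-297 - 1/11) - 7218 = -3268/11 - 7218 = -82666/11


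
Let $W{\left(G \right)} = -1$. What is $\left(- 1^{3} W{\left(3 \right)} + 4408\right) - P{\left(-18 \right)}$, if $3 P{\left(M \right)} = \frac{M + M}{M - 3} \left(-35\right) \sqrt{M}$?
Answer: $4409 + 60 i \sqrt{2} \approx 4409.0 + 84.853 i$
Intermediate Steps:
$P{\left(M \right)} = - \frac{70 M^{\frac{3}{2}}}{3 \left(-3 + M\right)}$ ($P{\left(M \right)} = \frac{\frac{M + M}{M - 3} \left(-35\right) \sqrt{M}}{3} = \frac{\frac{2 M}{-3 + M} \left(-35\right) \sqrt{M}}{3} = \frac{- \frac{70 M}{-3 + M} \sqrt{M}}{3} = \frac{\left(-70\right) M^{\frac{3}{2}} \frac{1}{-3 + M}}{3} = - \frac{70 M^{\frac{3}{2}}}{3 \left(-3 + M\right)}$)
$\left(- 1^{3} W{\left(3 \right)} + 4408\right) - P{\left(-18 \right)} = \left(- 1^{3} \left(-1\right) + 4408\right) - - \frac{70 \left(-18\right)^{\frac{3}{2}}}{-9 + 3 \left(-18\right)} = \left(\left(-1\right) 1 \left(-1\right) + 4408\right) - - \frac{70 \left(- 54 i \sqrt{2}\right)}{-9 - 54} = \left(\left(-1\right) \left(-1\right) + 4408\right) - - \frac{70 \left(- 54 i \sqrt{2}\right)}{-63} = \left(1 + 4408\right) - \left(-70\right) \left(- 54 i \sqrt{2}\right) \left(- \frac{1}{63}\right) = 4409 - - 60 i \sqrt{2} = 4409 + 60 i \sqrt{2}$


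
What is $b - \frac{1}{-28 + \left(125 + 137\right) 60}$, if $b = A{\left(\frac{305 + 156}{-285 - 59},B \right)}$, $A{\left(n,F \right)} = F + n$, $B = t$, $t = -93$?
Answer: $- \frac{127313205}{1349512} \approx -94.34$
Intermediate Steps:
$B = -93$
$b = - \frac{32453}{344}$ ($b = -93 + \frac{305 + 156}{-285 - 59} = -93 + \frac{461}{-344} = -93 + 461 \left(- \frac{1}{344}\right) = -93 - \frac{461}{344} = - \frac{32453}{344} \approx -94.34$)
$b - \frac{1}{-28 + \left(125 + 137\right) 60} = - \frac{32453}{344} - \frac{1}{-28 + \left(125 + 137\right) 60} = - \frac{32453}{344} - \frac{1}{-28 + 262 \cdot 60} = - \frac{32453}{344} - \frac{1}{-28 + 15720} = - \frac{32453}{344} - \frac{1}{15692} = - \frac{127313205}{1349512}$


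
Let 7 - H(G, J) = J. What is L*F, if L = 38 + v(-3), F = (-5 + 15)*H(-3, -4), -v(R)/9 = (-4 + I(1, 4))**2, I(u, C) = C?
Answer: 4180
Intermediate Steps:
H(G, J) = 7 - J
v(R) = 0 (v(R) = -9*(-4 + 4)**2 = -9*0**2 = -9*0 = 0)
F = 110 (F = (-5 + 15)*(7 - 1*(-4)) = 10*(7 + 4) = 10*11 = 110)
L = 38 (L = 38 + 0 = 38)
L*F = 38*110 = 4180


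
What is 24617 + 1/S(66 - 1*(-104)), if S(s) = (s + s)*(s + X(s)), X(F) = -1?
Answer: 1414492821/57460 ≈ 24617.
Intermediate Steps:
S(s) = 2*s*(-1 + s) (S(s) = (s + s)*(s - 1) = (2*s)*(-1 + s) = 2*s*(-1 + s))
24617 + 1/S(66 - 1*(-104)) = 24617 + 1/(2*(66 - 1*(-104))*(-1 + (66 - 1*(-104)))) = 24617 + 1/(2*(66 + 104)*(-1 + (66 + 104))) = 24617 + 1/(2*170*(-1 + 170)) = 24617 + 1/(2*170*169) = 24617 + 1/57460 = 1414492821/57460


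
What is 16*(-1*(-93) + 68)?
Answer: 2576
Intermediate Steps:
16*(-1*(-93) + 68) = 16*(93 + 68) = 16*161 = 2576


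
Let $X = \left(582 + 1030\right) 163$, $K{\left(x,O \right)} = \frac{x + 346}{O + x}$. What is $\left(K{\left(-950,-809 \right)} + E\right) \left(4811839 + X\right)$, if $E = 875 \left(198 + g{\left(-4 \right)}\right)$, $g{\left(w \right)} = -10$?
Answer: $\frac{1468365038577880}{1759} \approx 8.3477 \cdot 10^{11}$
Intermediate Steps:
$K{\left(x,O \right)} = \frac{346 + x}{O + x}$
$X = 262756$ ($X = 1612 \cdot 163 = 262756$)
$E = 164500$ ($E = 875 \left(198 - 10\right) = 875 \cdot 188 = 164500$)
$\left(K{\left(-950,-809 \right)} + E\right) \left(4811839 + X\right) = \left(\frac{346 - 950}{-809 - 950} + 164500\right) \left(4811839 + 262756\right) = \left(\frac{1}{-1759} \left(-604\right) + 164500\right) 5074595 = \left(\left(- \frac{1}{1759}\right) \left(-604\right) + 164500\right) 5074595 = \left(\frac{604}{1759} + 164500\right) 5074595 = \frac{289356104}{1759} \cdot 5074595 = \frac{1468365038577880}{1759}$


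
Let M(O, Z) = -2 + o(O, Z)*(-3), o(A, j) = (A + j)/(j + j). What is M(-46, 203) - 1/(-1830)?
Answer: -586871/185745 ≈ -3.1596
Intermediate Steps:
o(A, j) = (A + j)/(2*j) (o(A, j) = (A + j)/((2*j)) = (A + j)*(1/(2*j)) = (A + j)/(2*j))
M(O, Z) = -2 - 3*(O + Z)/(2*Z) (M(O, Z) = -2 + ((O + Z)/(2*Z))*(-3) = -2 - 3*(O + Z)/(2*Z))
M(-46, 203) - 1/(-1830) = (½)*(-7*203 - 3*(-46))/203 - 1/(-1830) = (½)*(1/203)*(-1421 + 138) - 1*(-1/1830) = (½)*(1/203)*(-1283) + 1/1830 = -1283/406 + 1/1830 = -586871/185745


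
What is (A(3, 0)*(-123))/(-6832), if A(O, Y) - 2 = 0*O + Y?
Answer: 123/3416 ≈ 0.036007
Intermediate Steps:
A(O, Y) = 2 + Y (A(O, Y) = 2 + (0*O + Y) = 2 + (0 + Y) = 2 + Y)
(A(3, 0)*(-123))/(-6832) = ((2 + 0)*(-123))/(-6832) = (2*(-123))*(-1/6832) = -246*(-1/6832) = 123/3416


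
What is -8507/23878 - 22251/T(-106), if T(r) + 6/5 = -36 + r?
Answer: 1325227939/8548324 ≈ 155.03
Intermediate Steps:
T(r) = -186/5 + r (T(r) = -6/5 + (-36 + r) = -186/5 + r)
-8507/23878 - 22251/T(-106) = -8507/23878 - 22251/(-186/5 - 106) = -8507*1/23878 - 22251/(-716/5) = -8507/23878 - 22251*(-5/716) = -8507/23878 + 111255/716 = 1325227939/8548324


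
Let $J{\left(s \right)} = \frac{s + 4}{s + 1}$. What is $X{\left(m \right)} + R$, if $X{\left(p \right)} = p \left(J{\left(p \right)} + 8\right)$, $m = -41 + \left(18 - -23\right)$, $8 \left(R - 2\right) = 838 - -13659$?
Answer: $\frac{14513}{8} \approx 1814.1$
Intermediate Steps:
$J{\left(s \right)} = \frac{4 + s}{1 + s}$
$R = \frac{14513}{8}$ ($R = 2 + \frac{838 - -13659}{8} = 2 + \frac{838 + 13659}{8} = 2 + \frac{1}{8} \cdot 14497 = 2 + \frac{14497}{8} = \frac{14513}{8} \approx 1814.1$)
$m = 0$ ($m = -41 + \left(18 + 23\right) = -41 + 41 = 0$)
$X{\left(p \right)} = p \left(8 + \frac{4 + p}{1 + p}\right)$ ($X{\left(p \right)} = p \left(\frac{4 + p}{1 + p} + 8\right) = p \left(8 + \frac{4 + p}{1 + p}\right)$)
$X{\left(m \right)} + R = 3 \cdot 0 \frac{1}{1 + 0} \left(4 + 3 \cdot 0\right) + \frac{14513}{8} = 3 \cdot 0 \cdot 1^{-1} \left(4 + 0\right) + \frac{14513}{8} = 3 \cdot 0 \cdot 1 \cdot 4 + \frac{14513}{8} = 0 + \frac{14513}{8} = \frac{14513}{8}$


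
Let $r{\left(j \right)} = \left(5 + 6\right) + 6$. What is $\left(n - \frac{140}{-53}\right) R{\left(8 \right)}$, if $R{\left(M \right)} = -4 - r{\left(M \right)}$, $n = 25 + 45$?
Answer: $- \frac{80850}{53} \approx -1525.5$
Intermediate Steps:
$r{\left(j \right)} = 17$ ($r{\left(j \right)} = 11 + 6 = 17$)
$n = 70$
$R{\left(M \right)} = -21$ ($R{\left(M \right)} = -4 - 17 = -21$)
$\left(n - \frac{140}{-53}\right) R{\left(8 \right)} = \left(70 - \frac{140}{-53}\right) \left(-21\right) = \left(70 - - \frac{140}{53}\right) \left(-21\right) = \left(70 + \frac{140}{53}\right) \left(-21\right) = \frac{3850}{53} \left(-21\right) = - \frac{80850}{53}$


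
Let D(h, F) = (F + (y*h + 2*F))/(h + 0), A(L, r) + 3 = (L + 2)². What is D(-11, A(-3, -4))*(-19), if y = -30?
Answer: 6156/11 ≈ 559.64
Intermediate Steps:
A(L, r) = -3 + (2 + L)² (A(L, r) = -3 + (L + 2)² = -3 + (2 + L)²)
D(h, F) = (-30*h + 3*F)/h (D(h, F) = (F + (-30*h + 2*F))/(h + 0) = (-30*h + 3*F)/h)
D(-11, A(-3, -4))*(-19) = (-30 + 3*(-3 + (2 - 3)²)/(-11))*(-19) = (-30 + 3*(-3 + (-1)²)*(-1/11))*(-19) = (-30 + 3*(-3 + 1)*(-1/11))*(-19) = (-30 + 3*(-2)*(-1/11))*(-19) = (-30 + 6/11)*(-19) = -324/11*(-19) = 6156/11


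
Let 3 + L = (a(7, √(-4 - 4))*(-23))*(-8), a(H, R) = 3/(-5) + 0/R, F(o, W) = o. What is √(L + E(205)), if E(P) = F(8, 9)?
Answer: I*√2635/5 ≈ 10.266*I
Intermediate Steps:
E(P) = 8
a(H, R) = -⅗ (a(H, R) = 3*(-⅕) + 0 = -⅗ + 0 = -⅗)
L = -567/5 (L = -3 - ⅗*(-23)*(-8) = -3 + (69/5)*(-8) = -3 - 552/5 = -567/5 ≈ -113.40)
√(L + E(205)) = √(-567/5 + 8) = √(-527/5) = I*√2635/5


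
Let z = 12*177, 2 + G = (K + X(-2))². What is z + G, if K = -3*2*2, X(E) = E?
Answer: 2318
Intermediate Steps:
K = -12 (K = -6*2 = -12)
G = 194 (G = -2 + (-12 - 2)² = -2 + (-14)² = -2 + 196 = 194)
z = 2124
z + G = 2124 + 194 = 2318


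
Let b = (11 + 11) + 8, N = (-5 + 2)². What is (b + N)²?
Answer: 1521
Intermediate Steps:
N = 9 (N = (-3)² = 9)
b = 30 (b = 22 + 8 = 30)
(b + N)² = (30 + 9)² = 39² = 1521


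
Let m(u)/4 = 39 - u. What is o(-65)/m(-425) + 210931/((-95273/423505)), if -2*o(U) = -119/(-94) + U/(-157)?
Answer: -4893667156838034369/5219216523008 ≈ -9.3763e+5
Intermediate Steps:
m(u) = 156 - 4*u (m(u) = 4*(39 - u) = 156 - 4*u)
o(U) = -119/188 + U/314 (o(U) = -(-119/(-94) + U/(-157))/2 = -(-119*(-1/94) + U*(-1/157))/2 = -(119/94 - U/157)/2 = -119/188 + U/314)
o(-65)/m(-425) + 210931/((-95273/423505)) = (-119/188 + (1/314)*(-65))/(156 - 4*(-425)) + 210931/((-95273/423505)) = (-119/188 - 65/314)/(156 + 1700) + 210931/((-95273*1/423505)) = -24793/29516/1856 + 210931/(-95273/423505) = -24793/29516*1/1856 + 210931*(-423505/95273) = -24793/54781696 - 89330333155/95273 = -4893667156838034369/5219216523008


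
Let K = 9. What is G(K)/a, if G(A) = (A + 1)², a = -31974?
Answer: -50/15987 ≈ -0.0031275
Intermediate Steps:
G(A) = (1 + A)²
G(K)/a = (1 + 9)²/(-31974) = 10²*(-1/31974) = 100*(-1/31974) = -50/15987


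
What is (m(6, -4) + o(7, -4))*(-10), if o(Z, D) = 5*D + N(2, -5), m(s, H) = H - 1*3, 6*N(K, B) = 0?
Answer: 270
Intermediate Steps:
N(K, B) = 0 (N(K, B) = (1/6)*0 = 0)
m(s, H) = -3 + H (m(s, H) = H - 3 = -3 + H)
o(Z, D) = 5*D (o(Z, D) = 5*D + 0 = 5*D)
(m(6, -4) + o(7, -4))*(-10) = ((-3 - 4) + 5*(-4))*(-10) = (-7 - 20)*(-10) = -27*(-10) = 270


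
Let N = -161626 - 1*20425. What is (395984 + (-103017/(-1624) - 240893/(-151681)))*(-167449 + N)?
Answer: -8524194337527099375/61582486 ≈ -1.3842e+11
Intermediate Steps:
N = -182051 (N = -161626 - 20425 = -182051)
(395984 + (-103017/(-1624) - 240893/(-151681)))*(-167449 + N) = (395984 + (-103017/(-1624) - 240893/(-151681)))*(-167449 - 182051) = (395984 + (-103017*(-1/1624) - 240893*(-1/151681)))*(-349500) = (395984 + (103017/1624 + 240893/151681))*(-349500) = (395984 + 16016931809/246329944)*(-349500) = (97558733476705/246329944)*(-349500) = -8524194337527099375/61582486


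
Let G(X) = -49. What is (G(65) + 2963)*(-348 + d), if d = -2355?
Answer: -7876542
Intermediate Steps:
(G(65) + 2963)*(-348 + d) = (-49 + 2963)*(-348 - 2355) = 2914*(-2703) = -7876542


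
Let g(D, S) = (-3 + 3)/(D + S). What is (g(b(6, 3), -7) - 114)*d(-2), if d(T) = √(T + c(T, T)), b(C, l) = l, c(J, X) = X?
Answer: -228*I ≈ -228.0*I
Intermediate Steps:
g(D, S) = 0 (g(D, S) = 0/(D + S) = 0)
d(T) = √2*√T (d(T) = √(T + T) = √(2*T) = √2*√T)
(g(b(6, 3), -7) - 114)*d(-2) = (0 - 114)*(√2*√(-2)) = -114*√2*I*√2 = -228*I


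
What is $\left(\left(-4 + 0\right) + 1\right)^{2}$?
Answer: $9$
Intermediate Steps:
$\left(\left(-4 + 0\right) + 1\right)^{2} = \left(-4 + 1\right)^{2} = \left(-3\right)^{2} = 9$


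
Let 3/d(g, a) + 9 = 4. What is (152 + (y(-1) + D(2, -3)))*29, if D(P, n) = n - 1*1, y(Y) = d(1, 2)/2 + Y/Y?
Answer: 43123/10 ≈ 4312.3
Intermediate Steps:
d(g, a) = -⅗ (d(g, a) = 3/(-9 + 4) = 3/(-5) = 3*(-⅕) = -⅗)
y(Y) = 7/10 (y(Y) = -⅗/2 + Y/Y = -⅗*½ + 1 = -3/10 + 1 = 7/10)
D(P, n) = -1 + n (D(P, n) = n - 1 = -1 + n)
(152 + (y(-1) + D(2, -3)))*29 = (152 + (7/10 + (-1 - 3)))*29 = (152 + (7/10 - 4))*29 = (152 - 33/10)*29 = (1487/10)*29 = 43123/10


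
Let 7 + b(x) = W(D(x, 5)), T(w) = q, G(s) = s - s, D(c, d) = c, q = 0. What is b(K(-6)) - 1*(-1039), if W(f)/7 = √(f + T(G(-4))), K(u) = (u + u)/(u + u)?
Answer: 1039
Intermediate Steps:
K(u) = 1 (K(u) = (2*u)/((2*u)) = (2*u)*(1/(2*u)) = 1)
G(s) = 0
T(w) = 0
W(f) = 7*√f (W(f) = 7*√(f + 0) = 7*√f)
b(x) = -7 + 7*√x
b(K(-6)) - 1*(-1039) = (-7 + 7*√1) - 1*(-1039) = (-7 + 7*1) + 1039 = (-7 + 7) + 1039 = 0 + 1039 = 1039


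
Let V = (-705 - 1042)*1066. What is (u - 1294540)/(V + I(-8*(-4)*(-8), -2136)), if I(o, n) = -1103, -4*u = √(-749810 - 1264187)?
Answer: 258908/372681 + I*√2013997/7453620 ≈ 0.69472 + 0.0001904*I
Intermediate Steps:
u = -I*√2013997/4 (u = -√(-749810 - 1264187)/4 = -I*√2013997/4 ≈ -354.79*I)
V = -1862302 (V = -1747*1066 = -1862302)
(u - 1294540)/(V + I(-8*(-4)*(-8), -2136)) = (-I*√2013997/4 - 1294540)/(-1862302 - 1103) = (-1294540 - I*√2013997/4)/(-1863405) = (-1294540 - I*√2013997/4)*(-1/1863405) = 258908/372681 + I*√2013997/7453620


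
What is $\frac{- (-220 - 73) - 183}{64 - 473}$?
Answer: $- \frac{110}{409} \approx -0.26895$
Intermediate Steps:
$\frac{- (-220 - 73) - 183}{64 - 473} = \frac{- (-220 - 73) - 183}{-409} = \left(\left(-1\right) \left(-293\right) - 183\right) \left(- \frac{1}{409}\right) = \left(293 - 183\right) \left(- \frac{1}{409}\right) = 110 \left(- \frac{1}{409}\right) = - \frac{110}{409}$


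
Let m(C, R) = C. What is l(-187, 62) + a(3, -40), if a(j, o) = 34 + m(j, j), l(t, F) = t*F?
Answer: -11557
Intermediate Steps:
l(t, F) = F*t
a(j, o) = 34 + j
l(-187, 62) + a(3, -40) = 62*(-187) + (34 + 3) = -11594 + 37 = -11557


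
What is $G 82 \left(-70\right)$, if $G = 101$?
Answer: $-579740$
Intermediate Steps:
$G 82 \left(-70\right) = 101 \cdot 82 \left(-70\right) = 8282 \left(-70\right) = -579740$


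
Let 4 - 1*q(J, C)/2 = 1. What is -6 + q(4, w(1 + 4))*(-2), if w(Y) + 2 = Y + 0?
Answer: -18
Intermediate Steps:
w(Y) = -2 + Y (w(Y) = -2 + (Y + 0) = -2 + Y)
q(J, C) = 6 (q(J, C) = 8 - 2*1 = 8 - 2 = 6)
-6 + q(4, w(1 + 4))*(-2) = -6 + 6*(-2) = -6 - 12 = -18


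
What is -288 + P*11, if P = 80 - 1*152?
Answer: -1080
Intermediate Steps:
P = -72 (P = 80 - 152 = -72)
-288 + P*11 = -288 - 72*11 = -288 - 792 = -1080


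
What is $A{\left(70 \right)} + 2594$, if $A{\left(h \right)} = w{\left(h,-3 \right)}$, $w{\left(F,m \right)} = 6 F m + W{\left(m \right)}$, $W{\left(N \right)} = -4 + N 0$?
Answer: $1330$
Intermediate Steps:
$W{\left(N \right)} = -4$ ($W{\left(N \right)} = -4 + 0 = -4$)
$w{\left(F,m \right)} = -4 + 6 F m$ ($w{\left(F,m \right)} = 6 F m - 4 = -4 + 6 F m$)
$A{\left(h \right)} = -4 - 18 h$ ($A{\left(h \right)} = -4 + 6 h \left(-3\right) = -4 - 18 h$)
$A{\left(70 \right)} + 2594 = \left(-4 - 1260\right) + 2594 = -1264 + 2594 = 1330$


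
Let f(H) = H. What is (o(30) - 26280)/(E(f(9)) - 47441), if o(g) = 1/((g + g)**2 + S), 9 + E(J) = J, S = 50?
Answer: 95921999/173159650 ≈ 0.55395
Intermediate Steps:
E(J) = -9 + J
o(g) = 1/(50 + 4*g**2) (o(g) = 1/((g + g)**2 + 50) = 1/((2*g)**2 + 50) = 1/(4*g**2 + 50) = 1/(50 + 4*g**2))
(o(30) - 26280)/(E(f(9)) - 47441) = (1/(2*(25 + 2*30**2)) - 26280)/((-9 + 9) - 47441) = (1/(2*(25 + 2*900)) - 26280)/(0 - 47441) = (1/(2*(25 + 1800)) - 26280)/(-47441) = ((1/2)/1825 - 26280)*(-1/47441) = ((1/2)*(1/1825) - 26280)*(-1/47441) = (1/3650 - 26280)*(-1/47441) = -95921999/3650*(-1/47441) = 95921999/173159650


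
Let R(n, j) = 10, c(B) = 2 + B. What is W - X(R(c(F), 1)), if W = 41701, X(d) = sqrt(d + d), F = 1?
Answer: 41701 - 2*sqrt(5) ≈ 41697.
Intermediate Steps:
X(d) = sqrt(2)*sqrt(d) (X(d) = sqrt(2*d) = sqrt(2)*sqrt(d))
W - X(R(c(F), 1)) = 41701 - sqrt(2)*sqrt(10) = 41701 - 2*sqrt(5)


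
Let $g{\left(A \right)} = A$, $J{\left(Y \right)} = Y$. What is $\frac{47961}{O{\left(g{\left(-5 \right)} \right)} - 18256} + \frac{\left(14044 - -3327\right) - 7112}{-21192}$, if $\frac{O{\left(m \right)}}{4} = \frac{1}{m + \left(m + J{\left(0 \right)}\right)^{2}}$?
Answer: $- \frac{6018378821}{1934384568} \approx -3.1113$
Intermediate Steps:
$O{\left(m \right)} = \frac{4}{m + m^{2}}$ ($O{\left(m \right)} = \frac{4}{m + \left(m + 0\right)^{2}} = \frac{4}{m + m^{2}}$)
$\frac{47961}{O{\left(g{\left(-5 \right)} \right)} - 18256} + \frac{\left(14044 - -3327\right) - 7112}{-21192} = \frac{47961}{\frac{4}{\left(-5\right) \left(1 - 5\right)} - 18256} + \frac{\left(14044 - -3327\right) - 7112}{-21192} = \frac{47961}{4 \left(- \frac{1}{5}\right) \frac{1}{-4} - 18256} + \left(\left(14044 + 3327\right) - 7112\right) \left(- \frac{1}{21192}\right) = \frac{47961}{4 \left(- \frac{1}{5}\right) \left(- \frac{1}{4}\right) - 18256} + \left(17371 - 7112\right) \left(- \frac{1}{21192}\right) = \frac{47961}{\frac{1}{5} - 18256} + 10259 \left(- \frac{1}{21192}\right) = \frac{47961}{- \frac{91279}{5}} - \frac{10259}{21192} = 47961 \left(- \frac{5}{91279}\right) - \frac{10259}{21192} = - \frac{239805}{91279} - \frac{10259}{21192} = - \frac{6018378821}{1934384568}$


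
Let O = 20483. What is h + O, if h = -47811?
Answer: -27328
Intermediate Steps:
h + O = -47811 + 20483 = -27328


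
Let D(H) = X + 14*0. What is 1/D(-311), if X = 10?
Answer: ⅒ ≈ 0.10000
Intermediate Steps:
D(H) = 10 (D(H) = 10 + 14*0 = 10 + 0 = 10)
1/D(-311) = 1/10 = ⅒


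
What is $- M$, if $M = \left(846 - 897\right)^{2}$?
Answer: $-2601$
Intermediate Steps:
$M = 2601$ ($M = \left(-51\right)^{2} = 2601$)
$- M = \left(-1\right) 2601 = -2601$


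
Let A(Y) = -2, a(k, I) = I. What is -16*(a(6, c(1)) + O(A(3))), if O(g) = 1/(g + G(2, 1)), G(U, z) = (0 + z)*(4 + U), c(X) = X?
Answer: -20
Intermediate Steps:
G(U, z) = z*(4 + U)
O(g) = 1/(6 + g) (O(g) = 1/(g + 1*(4 + 2)) = 1/(g + 1*6) = 1/(g + 6) = 1/(6 + g))
-16*(a(6, c(1)) + O(A(3))) = -16*(1 + 1/(6 - 2)) = -16*(1 + 1/4) = -16*5/4 = -20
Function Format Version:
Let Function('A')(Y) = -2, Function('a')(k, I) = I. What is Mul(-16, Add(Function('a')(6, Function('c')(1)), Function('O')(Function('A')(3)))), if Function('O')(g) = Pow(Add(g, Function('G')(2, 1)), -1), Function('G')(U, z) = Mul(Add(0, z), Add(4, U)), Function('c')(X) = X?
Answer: -20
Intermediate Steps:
Function('G')(U, z) = Mul(z, Add(4, U))
Function('O')(g) = Pow(Add(6, g), -1) (Function('O')(g) = Pow(Add(g, Mul(1, Add(4, 2))), -1) = Pow(Add(g, Mul(1, 6)), -1) = Pow(Add(g, 6), -1) = Pow(Add(6, g), -1))
Mul(-16, Add(Function('a')(6, Function('c')(1)), Function('O')(Function('A')(3)))) = Mul(-16, Add(1, Pow(Add(6, -2), -1))) = Mul(-16, Add(1, Pow(4, -1))) = Mul(-16, Add(1, Rational(1, 4))) = Mul(-16, Rational(5, 4)) = -20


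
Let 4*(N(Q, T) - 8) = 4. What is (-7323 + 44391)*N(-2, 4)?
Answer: 333612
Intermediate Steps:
N(Q, T) = 9 (N(Q, T) = 8 + (¼)*4 = 8 + 1 = 9)
(-7323 + 44391)*N(-2, 4) = (-7323 + 44391)*9 = 37068*9 = 333612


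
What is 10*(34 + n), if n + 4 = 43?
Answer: 730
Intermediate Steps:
n = 39 (n = -4 + 43 = 39)
10*(34 + n) = 10*(34 + 39) = 10*73 = 730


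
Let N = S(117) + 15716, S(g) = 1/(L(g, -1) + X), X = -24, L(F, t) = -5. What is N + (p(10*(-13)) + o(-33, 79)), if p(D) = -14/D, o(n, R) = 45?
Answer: 29709623/1885 ≈ 15761.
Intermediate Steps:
S(g) = -1/29 (S(g) = 1/(-5 - 24) = 1/(-29) = -1/29)
N = 455763/29 (N = -1/29 + 15716 = 455763/29 ≈ 15716.)
N + (p(10*(-13)) + o(-33, 79)) = 455763/29 + (-14/(10*(-13)) + 45) = 455763/29 + (-14/(-130) + 45) = 455763/29 + (-14*(-1/130) + 45) = 455763/29 + (7/65 + 45) = 455763/29 + 2932/65 = 29709623/1885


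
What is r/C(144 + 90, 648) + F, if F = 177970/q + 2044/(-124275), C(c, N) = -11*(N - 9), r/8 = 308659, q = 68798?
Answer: -3492914110542983/10016174403675 ≈ -348.73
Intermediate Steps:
r = 2469272 (r = 8*308659 = 2469272)
C(c, N) = 99 - 11*N (C(c, N) = -11*(-9 + N) = 99 - 11*N)
F = 10988299319/4274935725 (F = 177970/68798 + 2044/(-124275) = 177970*(1/68798) + 2044*(-1/124275) = 88985/34399 - 2044/124275 = 10988299319/4274935725 ≈ 2.5704)
r/C(144 + 90, 648) + F = 2469272/(99 - 11*648) + 10988299319/4274935725 = 2469272/(99 - 7128) + 10988299319/4274935725 = 2469272/(-7029) + 10988299319/4274935725 = 2469272*(-1/7029) + 10988299319/4274935725 = -2469272/7029 + 10988299319/4274935725 = -3492914110542983/10016174403675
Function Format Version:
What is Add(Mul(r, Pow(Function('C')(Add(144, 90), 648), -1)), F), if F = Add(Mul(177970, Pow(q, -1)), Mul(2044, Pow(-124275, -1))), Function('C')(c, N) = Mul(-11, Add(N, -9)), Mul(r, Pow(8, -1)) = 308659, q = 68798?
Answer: Rational(-3492914110542983, 10016174403675) ≈ -348.73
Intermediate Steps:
r = 2469272 (r = Mul(8, 308659) = 2469272)
Function('C')(c, N) = Add(99, Mul(-11, N)) (Function('C')(c, N) = Mul(-11, Add(-9, N)) = Add(99, Mul(-11, N)))
F = Rational(10988299319, 4274935725) (F = Add(Mul(177970, Pow(68798, -1)), Mul(2044, Pow(-124275, -1))) = Add(Mul(177970, Rational(1, 68798)), Mul(2044, Rational(-1, 124275))) = Add(Rational(88985, 34399), Rational(-2044, 124275)) = Rational(10988299319, 4274935725) ≈ 2.5704)
Add(Mul(r, Pow(Function('C')(Add(144, 90), 648), -1)), F) = Add(Mul(2469272, Pow(Add(99, Mul(-11, 648)), -1)), Rational(10988299319, 4274935725)) = Add(Mul(2469272, Pow(Add(99, -7128), -1)), Rational(10988299319, 4274935725)) = Add(Mul(2469272, Pow(-7029, -1)), Rational(10988299319, 4274935725)) = Add(Mul(2469272, Rational(-1, 7029)), Rational(10988299319, 4274935725)) = Add(Rational(-2469272, 7029), Rational(10988299319, 4274935725)) = Rational(-3492914110542983, 10016174403675)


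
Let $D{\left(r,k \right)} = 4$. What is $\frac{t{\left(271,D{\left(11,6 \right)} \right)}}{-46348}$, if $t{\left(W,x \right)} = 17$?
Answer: $- \frac{17}{46348} \approx -0.00036679$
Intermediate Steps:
$\frac{t{\left(271,D{\left(11,6 \right)} \right)}}{-46348} = \frac{17}{-46348} = 17 \left(- \frac{1}{46348}\right) = - \frac{17}{46348}$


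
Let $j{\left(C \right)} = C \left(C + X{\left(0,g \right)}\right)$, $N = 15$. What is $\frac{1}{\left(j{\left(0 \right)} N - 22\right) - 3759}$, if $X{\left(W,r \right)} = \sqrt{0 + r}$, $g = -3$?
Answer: $- \frac{1}{3781} \approx -0.00026448$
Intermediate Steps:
$X{\left(W,r \right)} = \sqrt{r}$
$j{\left(C \right)} = C \left(C + i \sqrt{3}\right)$ ($j{\left(C \right)} = C \left(C + \sqrt{-3}\right) = C \left(C + i \sqrt{3}\right)$)
$\frac{1}{\left(j{\left(0 \right)} N - 22\right) - 3759} = \frac{1}{\left(0 \left(0 + i \sqrt{3}\right) 15 - 22\right) - 3759} = \frac{1}{\left(0 i \sqrt{3} \cdot 15 - 22\right) - 3759} = \frac{1}{\left(0 \cdot 15 - 22\right) - 3759} = \frac{1}{\left(0 - 22\right) - 3759} = \frac{1}{-22 - 3759} = \frac{1}{-3781} = - \frac{1}{3781}$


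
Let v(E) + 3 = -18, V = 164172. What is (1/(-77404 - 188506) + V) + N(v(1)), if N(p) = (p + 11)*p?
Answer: 43710817619/265910 ≈ 1.6438e+5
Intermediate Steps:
v(E) = -21 (v(E) = -3 - 18 = -21)
N(p) = p*(11 + p) (N(p) = (11 + p)*p = p*(11 + p))
(1/(-77404 - 188506) + V) + N(v(1)) = (1/(-77404 - 188506) + 164172) - 21*(11 - 21) = (1/(-265910) + 164172) - 21*(-10) = (-1/265910 + 164172) + 210 = 43654976519/265910 + 210 = 43710817619/265910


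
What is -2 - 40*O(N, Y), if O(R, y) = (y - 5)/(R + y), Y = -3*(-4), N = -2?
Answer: -30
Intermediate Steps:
Y = 12
O(R, y) = (-5 + y)/(R + y)
-2 - 40*O(N, Y) = -2 - 40*(-5 + 12)/(-2 + 12) = -2 - 40*7/10 = -2 - 28 = -30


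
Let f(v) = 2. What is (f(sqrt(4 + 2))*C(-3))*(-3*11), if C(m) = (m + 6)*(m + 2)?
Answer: 198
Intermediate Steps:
C(m) = (2 + m)*(6 + m) (C(m) = (6 + m)*(2 + m) = (2 + m)*(6 + m))
(f(sqrt(4 + 2))*C(-3))*(-3*11) = (2*(12 + (-3)**2 + 8*(-3)))*(-3*11) = (2*(12 + 9 - 24))*(-33) = (2*(-3))*(-33) = -6*(-33) = 198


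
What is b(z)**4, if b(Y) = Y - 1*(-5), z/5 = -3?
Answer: 10000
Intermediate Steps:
z = -15 (z = 5*(-3) = -15)
b(Y) = 5 + Y (b(Y) = Y + 5 = 5 + Y)
b(z)**4 = (5 - 15)**4 = (-10)**4 = 10000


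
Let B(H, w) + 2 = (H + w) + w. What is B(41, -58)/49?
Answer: -11/7 ≈ -1.5714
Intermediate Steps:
B(H, w) = -2 + H + 2*w (B(H, w) = -2 + ((H + w) + w) = -2 + (H + 2*w) = -2 + H + 2*w)
B(41, -58)/49 = (-2 + 41 + 2*(-58))/49 = (-2 + 41 - 116)*(1/49) = -77*1/49 = -11/7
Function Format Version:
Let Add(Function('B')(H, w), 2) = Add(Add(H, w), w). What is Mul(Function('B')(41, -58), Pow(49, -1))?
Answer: Rational(-11, 7) ≈ -1.5714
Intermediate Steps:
Function('B')(H, w) = Add(-2, H, Mul(2, w)) (Function('B')(H, w) = Add(-2, Add(Add(H, w), w)) = Add(-2, Add(H, Mul(2, w))) = Add(-2, H, Mul(2, w)))
Mul(Function('B')(41, -58), Pow(49, -1)) = Mul(Add(-2, 41, Mul(2, -58)), Pow(49, -1)) = Mul(Add(-2, 41, -116), Rational(1, 49)) = Mul(-77, Rational(1, 49)) = Rational(-11, 7)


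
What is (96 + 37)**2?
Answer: 17689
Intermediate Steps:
(96 + 37)**2 = 133**2 = 17689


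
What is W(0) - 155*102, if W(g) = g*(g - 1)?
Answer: -15810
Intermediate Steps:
W(g) = g*(-1 + g)
W(0) - 155*102 = 0*(-1 + 0) - 155*102 = 0*(-1) - 15810 = 0 - 15810 = -15810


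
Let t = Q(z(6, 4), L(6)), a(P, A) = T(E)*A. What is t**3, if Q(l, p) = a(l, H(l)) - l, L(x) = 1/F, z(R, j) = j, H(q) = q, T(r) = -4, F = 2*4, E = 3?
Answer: -8000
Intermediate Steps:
F = 8
a(P, A) = -4*A
L(x) = 1/8
Q(l, p) = -5*l (Q(l, p) = -4*l - l = -5*l)
t = -20 (t = -5*4 = -20)
t**3 = (-20)**3 = -8000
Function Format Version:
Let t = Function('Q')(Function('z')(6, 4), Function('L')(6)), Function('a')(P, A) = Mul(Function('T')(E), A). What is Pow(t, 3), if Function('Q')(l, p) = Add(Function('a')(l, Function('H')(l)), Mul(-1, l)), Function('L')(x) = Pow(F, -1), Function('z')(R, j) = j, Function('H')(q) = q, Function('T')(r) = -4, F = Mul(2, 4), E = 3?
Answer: -8000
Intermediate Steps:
F = 8
Function('a')(P, A) = Mul(-4, A)
Function('L')(x) = Rational(1, 8) (Function('L')(x) = Pow(8, -1) = Rational(1, 8))
Function('Q')(l, p) = Mul(-5, l) (Function('Q')(l, p) = Add(Mul(-4, l), Mul(-1, l)) = Mul(-5, l))
t = -20 (t = Mul(-5, 4) = -20)
Pow(t, 3) = Pow(-20, 3) = -8000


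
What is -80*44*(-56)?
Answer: 197120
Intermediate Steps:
-80*44*(-56) = -3520*(-56) = 197120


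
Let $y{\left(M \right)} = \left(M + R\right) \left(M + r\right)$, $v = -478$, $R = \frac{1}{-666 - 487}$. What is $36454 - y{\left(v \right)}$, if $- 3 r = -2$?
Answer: $- \frac{663130934}{3459} \approx -1.9171 \cdot 10^{5}$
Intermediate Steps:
$r = \frac{2}{3}$ ($r = \left(- \frac{1}{3}\right) \left(-2\right) = \frac{2}{3} \approx 0.66667$)
$R = - \frac{1}{1153}$ ($R = \frac{1}{-1153} = - \frac{1}{1153} \approx -0.0008673$)
$y{\left(M \right)} = \left(- \frac{1}{1153} + M\right) \left(\frac{2}{3} + M\right)$ ($y{\left(M \right)} = \left(M - \frac{1}{1153}\right) \left(M + \frac{2}{3}\right) = \left(- \frac{1}{1153} + M\right) \left(\frac{2}{3} + M\right)$)
$36454 - y{\left(v \right)} = 36454 - \left(- \frac{2}{3459} + \left(-478\right)^{2} + \frac{2303}{3459} \left(-478\right)\right) = 36454 - \left(- \frac{2}{3459} + 228484 - \frac{1100834}{3459}\right) = 36454 - \frac{789225320}{3459} = - \frac{663130934}{3459}$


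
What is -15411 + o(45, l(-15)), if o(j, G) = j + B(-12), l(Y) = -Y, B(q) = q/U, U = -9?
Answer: -46094/3 ≈ -15365.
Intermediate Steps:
B(q) = -q/9 (B(q) = q/(-9) = q*(-⅑) = -q/9)
o(j, G) = 4/3 + j (o(j, G) = j - ⅑*(-12) = j + 4/3 = 4/3 + j)
-15411 + o(45, l(-15)) = -15411 + (4/3 + 45) = -15411 + 139/3 = -46094/3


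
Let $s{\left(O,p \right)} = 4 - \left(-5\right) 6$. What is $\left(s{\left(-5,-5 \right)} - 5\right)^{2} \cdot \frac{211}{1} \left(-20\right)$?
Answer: $-3549020$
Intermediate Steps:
$s{\left(O,p \right)} = 34$ ($s{\left(O,p \right)} = 4 - -30 = 4 + 30 = 34$)
$\left(s{\left(-5,-5 \right)} - 5\right)^{2} \cdot \frac{211}{1} \left(-20\right) = \left(34 - 5\right)^{2} \cdot \frac{211}{1} \left(-20\right) = 29^{2} \cdot 211 \cdot 1 \left(-20\right) = 841 \cdot 211 \left(-20\right) = 177451 \left(-20\right) = -3549020$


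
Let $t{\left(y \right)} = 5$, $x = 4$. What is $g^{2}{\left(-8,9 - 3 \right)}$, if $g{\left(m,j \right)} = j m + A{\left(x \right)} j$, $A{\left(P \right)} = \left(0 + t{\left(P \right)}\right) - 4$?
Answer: $1764$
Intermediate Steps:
$A{\left(P \right)} = 1$ ($A{\left(P \right)} = \left(0 + 5\right) - 4 = 5 - 4 = 1$)
$g{\left(m,j \right)} = j + j m$ ($g{\left(m,j \right)} = j m + 1 j = j m + j = j + j m$)
$g^{2}{\left(-8,9 - 3 \right)} = \left(\left(9 - 3\right) \left(1 - 8\right)\right)^{2} = \left(\left(9 - 3\right) \left(-7\right)\right)^{2} = \left(6 \left(-7\right)\right)^{2} = \left(-42\right)^{2} = 1764$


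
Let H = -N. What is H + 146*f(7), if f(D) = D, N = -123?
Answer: 1145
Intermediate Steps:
H = 123 (H = -1*(-123) = 123)
H + 146*f(7) = 123 + 146*7 = 123 + 1022 = 1145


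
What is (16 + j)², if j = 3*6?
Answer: 1156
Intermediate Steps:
j = 18
(16 + j)² = (16 + 18)² = 34² = 1156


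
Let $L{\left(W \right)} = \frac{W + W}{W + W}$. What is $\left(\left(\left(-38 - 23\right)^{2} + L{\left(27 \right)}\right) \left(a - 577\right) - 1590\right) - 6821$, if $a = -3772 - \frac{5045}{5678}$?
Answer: $- \frac{45988098116}{2839} \approx -1.6199 \cdot 10^{7}$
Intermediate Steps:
$a = - \frac{21422461}{5678}$ ($a = -3772 - \frac{5045}{5678} = - \frac{21422461}{5678} \approx -3772.9$)
$L{\left(W \right)} = 1$ ($L{\left(W \right)} = \frac{2 W}{2 W} = 2 W \frac{1}{2 W} = 1$)
$\left(\left(\left(-38 - 23\right)^{2} + L{\left(27 \right)}\right) \left(a - 577\right) - 1590\right) - 6821 = \left(\left(\left(-38 - 23\right)^{2} + 1\right) \left(- \frac{21422461}{5678} - 577\right) - 1590\right) - 6821 = \left(\left(\left(-61\right)^{2} + 1\right) \left(- \frac{24698667}{5678}\right) - 1590\right) - 6821 = \left(\left(3721 + 1\right) \left(- \frac{24698667}{5678}\right) - 1590\right) - 6821 = \left(3722 \left(- \frac{24698667}{5678}\right) - 1590\right) - 6821 = \left(- \frac{45964219287}{2839} - 1590\right) - 6821 = - \frac{45968733297}{2839} - 6821 = - \frac{45988098116}{2839}$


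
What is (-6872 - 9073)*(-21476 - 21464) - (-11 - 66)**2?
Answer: 684672371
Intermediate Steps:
(-6872 - 9073)*(-21476 - 21464) - (-11 - 66)**2 = -15945*(-42940) - 1*(-77)**2 = 684678300 - 1*5929 = 684678300 - 5929 = 684672371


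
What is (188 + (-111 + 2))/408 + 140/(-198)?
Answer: -6913/13464 ≈ -0.51344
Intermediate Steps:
(188 + (-111 + 2))/408 + 140/(-198) = (188 - 109)*(1/408) + 140*(-1/198) = 79*(1/408) - 70/99 = 79/408 - 70/99 = -6913/13464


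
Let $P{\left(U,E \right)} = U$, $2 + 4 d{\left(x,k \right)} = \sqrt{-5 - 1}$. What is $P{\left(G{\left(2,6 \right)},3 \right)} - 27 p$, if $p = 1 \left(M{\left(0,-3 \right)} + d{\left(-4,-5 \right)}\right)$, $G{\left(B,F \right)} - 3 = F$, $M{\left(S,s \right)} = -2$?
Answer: $\frac{153}{2} - \frac{27 i \sqrt{6}}{4} \approx 76.5 - 16.534 i$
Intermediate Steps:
$d{\left(x,k \right)} = - \frac{1}{2} + \frac{i \sqrt{6}}{4}$ ($d{\left(x,k \right)} = - \frac{1}{2} + \frac{\sqrt{-5 - 1}}{4} = - \frac{1}{2} + \frac{\sqrt{-6}}{4} = - \frac{1}{2} + \frac{i \sqrt{6}}{4}$)
$G{\left(B,F \right)} = 3 + F$
$p = - \frac{5}{2} + \frac{i \sqrt{6}}{4}$ ($p = 1 \left(-2 - \left(\frac{1}{2} - \frac{i \sqrt{6}}{4}\right)\right) = 1 \left(- \frac{5}{2} + \frac{i \sqrt{6}}{4}\right) = - \frac{5}{2} + \frac{i \sqrt{6}}{4} \approx -2.5 + 0.61237 i$)
$P{\left(G{\left(2,6 \right)},3 \right)} - 27 p = \left(3 + 6\right) - 27 \left(- \frac{5}{2} + \frac{i \sqrt{6}}{4}\right) = 9 + \left(\frac{135}{2} - \frac{27 i \sqrt{6}}{4}\right) = \frac{153}{2} - \frac{27 i \sqrt{6}}{4}$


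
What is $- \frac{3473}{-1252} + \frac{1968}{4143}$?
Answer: $\frac{5617525}{1729012} \approx 3.249$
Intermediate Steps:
$- \frac{3473}{-1252} + \frac{1968}{4143} = \left(-3473\right) \left(- \frac{1}{1252}\right) + 1968 \cdot \frac{1}{4143} = \frac{3473}{1252} + \frac{656}{1381} = \frac{5617525}{1729012}$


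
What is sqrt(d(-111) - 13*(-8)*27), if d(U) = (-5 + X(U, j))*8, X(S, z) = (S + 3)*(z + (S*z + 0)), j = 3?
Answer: 4*sqrt(17993) ≈ 536.55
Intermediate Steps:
X(S, z) = (3 + S)*(z + S*z)
d(U) = 32 + 24*U**2 + 96*U (d(U) = (-5 + 3*(3 + U**2 + 4*U))*8 = (-5 + (9 + 3*U**2 + 12*U))*8 = (4 + 3*U**2 + 12*U)*8 = 32 + 24*U**2 + 96*U)
sqrt(d(-111) - 13*(-8)*27) = sqrt((32 + 24*(-111)**2 + 96*(-111)) - 13*(-8)*27) = sqrt((32 + 24*12321 - 10656) + 104*27) = sqrt((32 + 295704 - 10656) + 2808) = sqrt(285080 + 2808) = sqrt(287888) = 4*sqrt(17993)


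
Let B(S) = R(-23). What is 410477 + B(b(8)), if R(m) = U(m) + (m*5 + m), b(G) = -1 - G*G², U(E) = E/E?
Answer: 410340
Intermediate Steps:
U(E) = 1
b(G) = -1 - G³
R(m) = 1 + 6*m (R(m) = 1 + (m*5 + m) = 1 + (5*m + m) = 1 + 6*m)
B(S) = -137 (B(S) = 1 + 6*(-23) = 1 - 138 = -137)
410477 + B(b(8)) = 410477 - 137 = 410340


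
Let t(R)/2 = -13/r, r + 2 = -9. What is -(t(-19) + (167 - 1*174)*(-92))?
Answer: -7110/11 ≈ -646.36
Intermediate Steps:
r = -11 (r = -2 - 9 = -11)
t(R) = 26/11 (t(R) = 2*(-13/(-11)) = 2*(-13*(-1/11)) = 2*(13/11) = 26/11)
-(t(-19) + (167 - 1*174)*(-92)) = -(26/11 + (167 - 1*174)*(-92)) = -(26/11 + (167 - 174)*(-92)) = -(26/11 - 7*(-92)) = -(26/11 + 644) = -1*7110/11 = -7110/11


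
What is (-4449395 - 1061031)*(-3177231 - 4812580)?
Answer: 44027262269486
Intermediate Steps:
(-4449395 - 1061031)*(-3177231 - 4812580) = -5510426*(-7989811) = 44027262269486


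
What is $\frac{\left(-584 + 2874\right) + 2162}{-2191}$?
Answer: $- \frac{636}{313} \approx -2.0319$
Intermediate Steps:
$\frac{\left(-584 + 2874\right) + 2162}{-2191} = \left(2290 + 2162\right) \left(- \frac{1}{2191}\right) = 4452 \left(- \frac{1}{2191}\right) = - \frac{636}{313}$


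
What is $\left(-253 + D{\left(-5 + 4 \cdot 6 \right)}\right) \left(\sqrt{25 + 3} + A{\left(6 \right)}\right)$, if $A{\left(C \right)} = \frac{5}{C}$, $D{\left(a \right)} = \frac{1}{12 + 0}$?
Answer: $- \frac{15175}{72} - \frac{3035 \sqrt{7}}{6} \approx -1549.1$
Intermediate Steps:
$D{\left(a \right)} = \frac{1}{12}$
$\left(-253 + D{\left(-5 + 4 \cdot 6 \right)}\right) \left(\sqrt{25 + 3} + A{\left(6 \right)}\right) = \left(-253 + \frac{1}{12}\right) \left(\sqrt{25 + 3} + \frac{5}{6}\right) = - \frac{3035 \left(\sqrt{28} + 5 \cdot \frac{1}{6}\right)}{12} = - \frac{3035 \left(2 \sqrt{7} + \frac{5}{6}\right)}{12} = - \frac{3035 \left(\frac{5}{6} + 2 \sqrt{7}\right)}{12} = - \frac{15175}{72} - \frac{3035 \sqrt{7}}{6}$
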